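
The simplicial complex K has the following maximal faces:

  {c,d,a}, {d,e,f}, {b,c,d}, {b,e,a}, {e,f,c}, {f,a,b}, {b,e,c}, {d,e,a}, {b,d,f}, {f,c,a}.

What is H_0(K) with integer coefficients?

H_0 = Z.

Order the vertices as a < b < c < d < e < f. Listing each simplex with vertices in this order, K has dimension 2 with simplices:

  0-simplices (6): a, b, c, d, e, f
  1-simplices (15): ab, ac, ad, ae, af, bc, bd, be, bf, cd, ce, cf, de, df, ef
  2-simplices (10): abe, abf, acd, acf, ade, bcd, bce, bdf, cef, def

Hence C_0 ≅ Z^6, C_1 ≅ Z^15, C_2 ≅ Z^10.

The boundary map ∂_1: C_1 → C_0 is given by ∂[p,q] = [q] − [p]. For instance
  ∂ae = e − a.
The 6×15 boundary matrix has rank 5 and Smith normal form diag(1,1,1,1,1).

Boundary ∂_2: C_2 → C_1 acts by ∂[p,q,r] = [q,r] − [p,r] + [p,q]. For instance
  ∂bce = ce − be + bc,
  ∂def = ef − df + de.
This gives a 15×10 integer matrix of rank 10; reducing to Smith normal form yields diagonal entries (1,1,1,1,1,1,1,1,1,2).

Computing H_k = (kernel of ∂_k) / (image of ∂_{k+1}):

  H_0: rank C_0 − rank ∂_1 = 6 − 5 = 1, and the invariant factors of ∂_1 are all 1, so H_0 ≅ Z.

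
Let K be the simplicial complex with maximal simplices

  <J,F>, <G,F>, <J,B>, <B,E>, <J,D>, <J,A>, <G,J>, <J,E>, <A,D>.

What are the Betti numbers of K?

b_0 = 1, b_1 = 3.

Take the total order A < B < D < E < F < G < J on the vertex set. Then K (dimension 1) consists of the simplices:

  0-simplices (7): A, B, D, E, F, G, J
  1-simplices (9): AD, AJ, BE, BJ, DJ, EJ, FG, FJ, GJ

Hence C_0 ≅ Z^7, C_1 ≅ Z^9.

Boundary ∂_1: C_1 → C_0 maps an edge to its endpoints' difference, ∂[p,q] = q − p.
This gives a 7×9 integer matrix of rank 6; reducing to Smith normal form yields diagonal entries (1,1,1,1,1,1).

Now H_k = ker ∂_k / im ∂_{k+1}, so:

  H_0: rank C_0 − rank ∂_1 = 7 − 6 = 1, and the invariant factors of ∂_1 are all 1, so H_0 ≅ Z.
  H_1: rank ker ∂_1 − rank ∂_2 = (9 − 6) − 0 = 3, and there is no ∂_2, so H_1 ≅ Z^3.

As a check, the Euler characteristic is 7 − 9 = -2, which agrees with 1 − 3 = -2.
(K is a triangulation of a wedge of 3 circles.)

Hence the Betti numbers are b_0 = 1, b_1 = 3.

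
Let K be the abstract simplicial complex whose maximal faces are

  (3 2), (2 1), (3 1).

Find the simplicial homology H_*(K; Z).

H_0 = Z,  H_1 = Z.

Order the vertices as 1 < 2 < 3. Listing each simplex with vertices in this order, K has dimension 1 with simplices:

  0-simplices (3): [1], [2], [3]
  1-simplices (3): [1,2], [1,3], [2,3]

Hence C_0 ≅ Z^3, C_1 ≅ Z^3.

Boundary ∂_1: C_1 → C_0 maps an edge to its endpoints' difference, ∂[p,q] = q − p. For instance
  ∂[2,3] = [3] − [2].
The resulting 3×3 matrix has rank 2, and its Smith normal form has invariant factors (1,1).

Now H_k = ker ∂_k / im ∂_{k+1}, so:

  H_0: rank C_0 − rank ∂_1 = 3 − 2 = 1, and the invariant factors of ∂_1 are all 1, so H_0 ≅ Z.
  H_1: rank ker ∂_1 − rank ∂_2 = (3 − 2) − 0 = 1, and there is no ∂_2, so H_1 ≅ Z.

(K is a triangulation of the circle S^1.)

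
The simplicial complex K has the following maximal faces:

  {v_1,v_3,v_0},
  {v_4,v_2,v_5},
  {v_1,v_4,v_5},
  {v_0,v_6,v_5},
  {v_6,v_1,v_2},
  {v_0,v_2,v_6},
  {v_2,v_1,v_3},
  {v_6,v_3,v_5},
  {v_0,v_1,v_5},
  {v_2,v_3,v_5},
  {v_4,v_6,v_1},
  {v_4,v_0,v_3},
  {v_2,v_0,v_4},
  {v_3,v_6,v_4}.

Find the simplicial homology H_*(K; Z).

H_0 ≅ Z,  H_1 ≅ Z^2,  H_2 ≅ Z.

Fix the vertex order v_0 < v_1 < v_2 < v_3 < v_4 < v_5 < v_6 and write every simplex with vertices in increasing order. Then dim K = 2 and the simplices of K are:

  0-simplices (7): [v_0], [v_1], [v_2], [v_3], [v_4], [v_5], [v_6]
  1-simplices (21): (21 of them)
  2-simplices (14): (14 of them)

Hence C_0 ≅ Z^7, C_1 ≅ Z^21, C_2 ≅ Z^14.

Boundary ∂_1: C_1 → C_0 sends each edge [p,q] (with p < q) to q − p. For instance
  ∂[v_0,v_2] = [v_2] − [v_0].
This gives a 7×21 integer matrix of rank 6; reducing to Smith normal form yields diagonal entries (1,1,1,1,1,1).

∂_2: C_2 → C_1 acts by ∂[p,q,r] = [q,r] − [p,r] + [p,q]. For instance
  ∂[v_1,v_4,v_6] = [v_4,v_6] − [v_1,v_6] + [v_1,v_4],
  ∂[v_0,v_2,v_6] = [v_2,v_6] − [v_0,v_6] + [v_0,v_2].
The 21×14 boundary matrix has rank 13 and Smith normal form diag(1,1,1,1,1,1,1,1,1,1,1,1,1).

Computing H_k = (kernel of ∂_k) / (image of ∂_{k+1}):

  H_0: rank C_0 − rank ∂_1 = 7 − 6 = 1, and the invariant factors of ∂_1 are all 1, so H_0 ≅ Z.
  H_1: rank ker ∂_1 − rank ∂_2 = (21 − 6) − 13 = 2, and the invariant factors of ∂_2 are all 1, so H_1 ≅ Z^2.
  H_2: rank ker ∂_2 − rank ∂_3 = (14 − 13) − 0 = 1, and there is no ∂_3, so H_2 ≅ Z.

(K is a triangulation of the torus T^2.)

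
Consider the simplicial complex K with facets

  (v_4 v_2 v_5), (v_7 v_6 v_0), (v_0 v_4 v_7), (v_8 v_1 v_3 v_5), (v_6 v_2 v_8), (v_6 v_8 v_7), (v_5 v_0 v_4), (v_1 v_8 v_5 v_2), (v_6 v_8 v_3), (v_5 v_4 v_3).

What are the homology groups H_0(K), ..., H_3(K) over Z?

H_0 = Z,  H_1 = Z,  H_2 = 0,  H_3 = 0.

We work with the vertex ordering v_0 < v_1 < v_2 < v_3 < v_4 < v_5 < v_6 < v_7 < v_8. The simplices of K, each written with vertices in increasing order, are:

  0-simplices (9): [v_0], [v_1], [v_2], [v_3], [v_4], [v_5], [v_6], [v_7], [v_8]
  1-simplices (22): (22 of them)
  2-simplices (15): (15 of them)
  3-simplices (2): [v_1,v_2,v_5,v_8], [v_1,v_3,v_5,v_8]

giving chain groups C_0 ≅ Z^9, C_1 ≅ Z^22, C_2 ≅ Z^15, C_3 ≅ Z^2.

The boundary map ∂_1: C_1 → C_0 is given by ∂[p,q] = [q] − [p]. For instance
  ∂[v_3,v_6] = [v_6] − [v_3].
The 9×22 boundary matrix has rank 8 and Smith normal form diag(1,1,1,1,1,1,1,1).

The boundary map ∂_2: C_2 → C_1 sends each 2-simplex [p,q,r] to [q,r] − [p,r] + [p,q]. For instance
  ∂[v_2,v_5,v_8] = [v_5,v_8] − [v_2,v_8] + [v_2,v_5],
  ∂[v_0,v_6,v_7] = [v_6,v_7] − [v_0,v_7] + [v_0,v_6].
The 22×15 boundary matrix has rank 13 and Smith normal form diag(1,1,1,1,1,1,1,1,1,1,1,1,1).

∂_3: C_3 → C_2 sends each 3-simplex σ to the alternating sum Σ_i (−1)^i (σ with its i-th vertex removed). For instance
  ∂[v_1,v_2,v_5,v_8] = [v_2,v_5,v_8] − [v_1,v_5,v_8] + [v_1,v_2,v_8] − [v_1,v_2,v_5],
  ∂[v_1,v_3,v_5,v_8] = [v_3,v_5,v_8] − [v_1,v_5,v_8] + [v_1,v_3,v_8] − [v_1,v_3,v_5].
As a 15×2 matrix over Z this has rank 2, with invariant factors (1,1).

Now H_k = ker ∂_k / im ∂_{k+1}, so:

  H_0: rank C_0 − rank ∂_1 = 9 − 8 = 1, and the invariant factors of ∂_1 are all 1, so H_0 = Z.
  H_1: rank ker ∂_1 − rank ∂_2 = (22 − 8) − 13 = 1, and the invariant factors of ∂_2 are all 1, so H_1 = Z.
  H_2: rank ker ∂_2 − rank ∂_3 = (15 − 13) − 2 = 0, and the invariant factors of ∂_3 are all 1, so H_2 = 0.
  H_3: rank ker ∂_3 − rank ∂_4 = (2 − 2) − 0 = 0, and there is no ∂_4, so H_3 = 0.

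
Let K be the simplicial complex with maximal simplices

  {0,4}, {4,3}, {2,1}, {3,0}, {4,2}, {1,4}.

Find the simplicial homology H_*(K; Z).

Fix the vertex order 0 < 1 < 2 < 3 < 4 and write every simplex with vertices in increasing order. Then dim K = 1 and the simplices of K are:

  0-simplices (5): [0], [1], [2], [3], [4]
  1-simplices (6): [0,3], [0,4], [1,2], [1,4], [2,4], [3,4]

Hence C_0 ≅ Z^5, C_1 ≅ Z^6.

The boundary map ∂_1: C_1 → C_0 maps an edge to its endpoints' difference, ∂[p,q] = q − p. For instance
  ∂[0,3] = [3] − [0].
The 5×6 boundary matrix has rank 4 and Smith normal form diag(1,1,1,1).

From H_k ≅ ker(∂_k) / im(∂_{k+1}) we obtain:

  H_0: rank C_0 − rank ∂_1 = 5 − 4 = 1, and the invariant factors of ∂_1 are all 1, so H_0 ≅ Z.
  H_1: rank ker ∂_1 − rank ∂_2 = (6 − 4) − 0 = 2, and there is no ∂_2, so H_1 ≅ Z^2.

As a check, the Euler characteristic is 5 − 6 = -1, which agrees with 1 − 2 = -1.

H_0 ≅ Z,  H_1 ≅ Z^2.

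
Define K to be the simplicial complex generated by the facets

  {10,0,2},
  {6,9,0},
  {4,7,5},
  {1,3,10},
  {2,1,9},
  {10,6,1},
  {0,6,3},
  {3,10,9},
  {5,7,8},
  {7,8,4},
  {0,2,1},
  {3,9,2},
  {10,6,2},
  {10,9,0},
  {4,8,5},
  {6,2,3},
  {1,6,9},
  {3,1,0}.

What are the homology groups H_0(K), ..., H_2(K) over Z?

H_0 ≅ Z^2,  H_1 ≅ Z^2,  H_2 ≅ Z^2.

Take the total order 0 < 1 < 2 < 3 < 4 < 5 < 6 < 7 < 8 < 9 < 10 on the vertex set. Then K (dimension 2) consists of the simplices:

  0-simplices (11): [0], [1], [2], [3], [4], [5], [6], [7], [8], [9], [10]
  1-simplices (27): (27 of them)
  2-simplices (18): (18 of them)

giving chain groups C_0 ≅ Z^11, C_1 ≅ Z^27, C_2 ≅ Z^18.

Boundary ∂_1: C_1 → C_0 sends each edge [p,q] (with p < q) to q − p. For instance
  ∂[1,6] = [6] − [1].
The resulting 11×27 matrix has rank 9, and its Smith normal form has invariant factors (1,1,1,1,1,1,1,1,1).

The boundary map ∂_2: C_2 → C_1 acts by ∂[p,q,r] = [q,r] − [p,r] + [p,q]. For instance
  ∂[1,6,9] = [6,9] − [1,9] + [1,6],
  ∂[3,9,10] = [9,10] − [3,10] + [3,9].
The 27×18 boundary matrix has rank 16 and Smith normal form diag(1,1,1,1,1,1,1,1,1,1,1,1,1,1,1,1).

Computing H_k = (kernel of ∂_k) / (image of ∂_{k+1}):

  H_0: rank C_0 − rank ∂_1 = 11 − 9 = 2, and the invariant factors of ∂_1 are all 1, so H_0 = Z^2.
  H_1: rank ker ∂_1 − rank ∂_2 = (27 − 9) − 16 = 2, and the invariant factors of ∂_2 are all 1, so H_1 = Z^2.
  H_2: rank ker ∂_2 − rank ∂_3 = (18 − 16) − 0 = 2, and there is no ∂_3, so H_2 = Z^2.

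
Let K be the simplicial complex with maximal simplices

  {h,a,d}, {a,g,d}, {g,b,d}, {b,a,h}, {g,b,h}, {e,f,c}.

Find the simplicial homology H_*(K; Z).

We work with the vertex ordering a < b < c < d < e < f < g < h. The simplices of K, each written with vertices in increasing order, are:

  0-simplices (8): a, b, c, d, e, f, g, h
  1-simplices (13): ab, ad, ag, ah, bd, bg, bh, ce, cf, dg, dh, ef, gh
  2-simplices (6): abh, adg, adh, bdg, bgh, cef

giving chain groups C_0 ≅ Z^8, C_1 ≅ Z^13, C_2 ≅ Z^6.

The boundary map ∂_1: C_1 → C_0 maps an edge to its endpoints' difference, ∂[p,q] = q − p. For instance
  ∂ef = f − e.
This gives a 8×13 integer matrix of rank 6; reducing to Smith normal form yields diagonal entries (1,1,1,1,1,1).

Boundary ∂_2: C_2 → C_1 acts by ∂[p,q,r] = [q,r] − [p,r] + [p,q]. For instance
  ∂adg = dg − ag + ad,
  ∂cef = ef − cf + ce.
The resulting 13×6 matrix has rank 6, and its Smith normal form has invariant factors (1,1,1,1,1,1).

Now H_k = ker ∂_k / im ∂_{k+1}, so:

  H_0: rank C_0 − rank ∂_1 = 8 − 6 = 2, and the invariant factors of ∂_1 are all 1, so H_0 ≅ Z^2.
  H_1: rank ker ∂_1 − rank ∂_2 = (13 − 6) − 6 = 1, and the invariant factors of ∂_2 are all 1, so H_1 ≅ Z.
  H_2: rank ker ∂_2 − rank ∂_3 = (6 − 6) − 0 = 0, and there is no ∂_3, so H_2 ≅ 0.

H_0 = Z^2,  H_1 = Z,  H_2 = 0.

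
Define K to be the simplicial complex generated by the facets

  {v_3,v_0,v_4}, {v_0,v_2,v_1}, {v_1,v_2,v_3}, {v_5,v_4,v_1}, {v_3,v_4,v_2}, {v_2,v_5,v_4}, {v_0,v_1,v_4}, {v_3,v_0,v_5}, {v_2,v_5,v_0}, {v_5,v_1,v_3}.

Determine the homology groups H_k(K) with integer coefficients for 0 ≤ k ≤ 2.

Fix the vertex order v_0 < v_1 < v_2 < v_3 < v_4 < v_5 and write every simplex with vertices in increasing order. Then dim K = 2 and the simplices of K are:

  0-simplices (6): [v_0], [v_1], [v_2], [v_3], [v_4], [v_5]
  1-simplices (15): (15 of them)
  2-simplices (10): [v_0,v_1,v_2], [v_0,v_1,v_4], [v_0,v_2,v_5], [v_0,v_3,v_4], [v_0,v_3,v_5], [v_1,v_2,v_3], [v_1,v_3,v_5], [v_1,v_4,v_5], [v_2,v_3,v_4], [v_2,v_4,v_5]

giving chain groups C_0 ≅ Z^6, C_1 ≅ Z^15, C_2 ≅ Z^10.

Boundary ∂_1: C_1 → C_0 maps an edge to its endpoints' difference, ∂[p,q] = q − p. For instance
  ∂[v_0,v_1] = [v_1] − [v_0].
The resulting 6×15 matrix has rank 5, and its Smith normal form has invariant factors (1,1,1,1,1).

Boundary ∂_2: C_2 → C_1 sends each 2-simplex [p,q,r] to [q,r] − [p,r] + [p,q]. For instance
  ∂[v_0,v_1,v_2] = [v_1,v_2] − [v_0,v_2] + [v_0,v_1],
  ∂[v_0,v_3,v_5] = [v_3,v_5] − [v_0,v_5] + [v_0,v_3].
This gives a 15×10 integer matrix of rank 10; reducing to Smith normal form yields diagonal entries (1,1,1,1,1,1,1,1,1,2).

Now H_k = ker ∂_k / im ∂_{k+1}, so:

  H_0: rank C_0 − rank ∂_1 = 6 − 5 = 1, and the invariant factors of ∂_1 are all 1, so H_0 = Z.
  H_1: rank ker ∂_1 − rank ∂_2 = (15 − 5) − 10 = 0, and ∂_2 has invariant factor 2 > 1, so H_1 = Z/2.
  H_2: rank ker ∂_2 − rank ∂_3 = (10 − 10) − 0 = 0, and there is no ∂_3, so H_2 = 0.

As a check, the Euler characteristic is 6 − 15 + 10 = 1, which agrees with 1 − 0 + 0 = 1.
(K is a triangulation of the real projective plane RP^2.)

H_0 ≅ Z,  H_1 ≅ Z/2,  H_2 = 0.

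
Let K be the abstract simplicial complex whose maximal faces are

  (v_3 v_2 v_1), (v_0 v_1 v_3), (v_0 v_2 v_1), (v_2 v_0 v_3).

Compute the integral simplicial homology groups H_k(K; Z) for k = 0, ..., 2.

Take the total order v_0 < v_1 < v_2 < v_3 on the vertex set. Then K (dimension 2) consists of the simplices:

  0-simplices (4): [v_0], [v_1], [v_2], [v_3]
  1-simplices (6): [v_0,v_1], [v_0,v_2], [v_0,v_3], [v_1,v_2], [v_1,v_3], [v_2,v_3]
  2-simplices (4): [v_0,v_1,v_2], [v_0,v_1,v_3], [v_0,v_2,v_3], [v_1,v_2,v_3]

so the chain groups are C_0 ≅ Z^4, C_1 ≅ Z^6, C_2 ≅ Z^4.

Boundary ∂_1: C_1 → C_0 is given by ∂[p,q] = [q] − [p]. For instance
  ∂[v_2,v_3] = [v_3] − [v_2].
The resulting 4×6 matrix has rank 3, and its Smith normal form has invariant factors (1,1,1).

∂_2: C_2 → C_1 sends each 2-simplex [p,q,r] to [q,r] − [p,r] + [p,q]. For instance
  ∂[v_1,v_2,v_3] = [v_2,v_3] − [v_1,v_3] + [v_1,v_2],
  ∂[v_0,v_2,v_3] = [v_2,v_3] − [v_0,v_3] + [v_0,v_2].
The 6×4 boundary matrix has rank 3 and Smith normal form diag(1,1,1).

From H_k ≅ ker(∂_k) / im(∂_{k+1}) we obtain:

  H_0: rank C_0 − rank ∂_1 = 4 − 3 = 1, and the invariant factors of ∂_1 are all 1, so H_0 = Z.
  H_1: rank ker ∂_1 − rank ∂_2 = (6 − 3) − 3 = 0, and the invariant factors of ∂_2 are all 1, so H_1 = 0.
  H_2: rank ker ∂_2 − rank ∂_3 = (4 − 3) − 0 = 1, and there is no ∂_3, so H_2 = Z.

H_0 ≅ Z,  H_1 = 0,  H_2 ≅ Z.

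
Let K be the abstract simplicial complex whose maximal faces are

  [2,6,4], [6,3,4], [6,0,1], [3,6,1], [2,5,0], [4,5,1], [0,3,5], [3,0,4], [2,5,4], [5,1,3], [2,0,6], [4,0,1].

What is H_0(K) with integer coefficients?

H_0 = Z.

We work with the vertex ordering 0 < 1 < 2 < 3 < 4 < 5 < 6. The simplices of K, each written with vertices in increasing order, are:

  0-simplices (7): [0], [1], [2], [3], [4], [5], [6]
  1-simplices (18): [0,1], [0,2], [0,3], [0,4], [0,5], [0,6], [1,3], [1,4], [1,5], [1,6], [2,4], [2,5], [2,6], [3,4], [3,5], [3,6], [4,5], [4,6]
  2-simplices (12): [0,1,4], [0,1,6], [0,2,5], [0,2,6], [0,3,4], [0,3,5], [1,3,5], [1,3,6], [1,4,5], [2,4,5], [2,4,6], [3,4,6]

so the chain groups are C_0 ≅ Z^7, C_1 ≅ Z^18, C_2 ≅ Z^12.

The boundary map ∂_1: C_1 → C_0 sends each edge [p,q] (with p < q) to q − p.
The 7×18 boundary matrix has rank 6 and Smith normal form diag(1,1,1,1,1,1).

Boundary ∂_2: C_2 → C_1 sends each 2-simplex [p,q,r] to [q,r] − [p,r] + [p,q]. For instance
  ∂[2,4,6] = [4,6] − [2,6] + [2,4],
  ∂[3,4,6] = [4,6] − [3,6] + [3,4].
As a 18×12 matrix over Z this has rank 12, with invariant factors (1,1,1,1,1,1,1,1,1,1,1,2).

Now H_k = ker ∂_k / im ∂_{k+1}, so:

  H_0: rank C_0 − rank ∂_1 = 7 − 6 = 1, and the invariant factors of ∂_1 are all 1, so H_0 = Z.

(K is a triangulation of the real projective plane RP^2.)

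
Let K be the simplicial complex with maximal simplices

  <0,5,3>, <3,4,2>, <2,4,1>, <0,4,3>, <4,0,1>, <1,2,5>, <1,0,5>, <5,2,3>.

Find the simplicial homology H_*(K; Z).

H_0 = Z,  H_1 = 0,  H_2 = Z.

K has 6 vertices, 12 edges, 8 triangles.
rank ∂_0 = 0, rank ∂_1 = 5 ⇒ b_0 = 6 − 0 − 5 = 1; all invariant factors of ∂_1 are 1 so no torsion. So H_0 ≅ Z.
rank ∂_1 = 5, rank ∂_2 = 7 ⇒ b_1 = 12 − 5 − 7 = 0; all invariant factors of ∂_2 are 1 so no torsion. So H_1 ≅ 0.
rank ∂_2 = 7, rank ∂_3 = 0 ⇒ b_2 = 8 − 7 − 0 = 1. So H_2 ≅ Z.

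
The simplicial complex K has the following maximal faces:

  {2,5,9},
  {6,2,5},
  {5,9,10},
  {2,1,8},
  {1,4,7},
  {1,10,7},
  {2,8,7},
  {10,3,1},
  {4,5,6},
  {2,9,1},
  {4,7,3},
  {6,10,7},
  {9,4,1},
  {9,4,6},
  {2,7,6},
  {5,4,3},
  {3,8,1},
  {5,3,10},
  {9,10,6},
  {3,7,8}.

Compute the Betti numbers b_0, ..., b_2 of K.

b_0 = 1, b_1 = 1, b_2 = 0.

K has 10 vertices, 30 edges, 20 triangles.
rank ∂_0 = 0, rank ∂_1 = 9 ⇒ b_0 = 10 − 0 − 9 = 1; all invariant factors of ∂_1 are 1 so no torsion. So H_0 ≅ Z.
rank ∂_1 = 9, rank ∂_2 = 20 ⇒ b_1 = 30 − 9 − 20 = 1; ∂_2 has invariant factor(s) [2] giving torsion. So H_1 ≅ Z ⊕ Z/2Z.
rank ∂_2 = 20, rank ∂_3 = 0 ⇒ b_2 = 20 − 20 − 0 = 0. So H_2 ≅ 0.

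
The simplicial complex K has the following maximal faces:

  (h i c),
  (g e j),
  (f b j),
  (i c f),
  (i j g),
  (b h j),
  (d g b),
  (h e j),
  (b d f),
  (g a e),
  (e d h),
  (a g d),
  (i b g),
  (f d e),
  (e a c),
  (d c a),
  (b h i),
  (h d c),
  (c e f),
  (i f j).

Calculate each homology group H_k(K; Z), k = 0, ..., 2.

H_0 = Z,  H_1 = Z × Z/2,  H_2 = 0.

We work with the vertex ordering a < b < c < d < e < f < g < h < i < j. The simplices of K, each written with vertices in increasing order, are:

  0-simplices (10): a, b, c, d, e, f, g, h, i, j
  1-simplices (30): ac, ad, ae, ag, bd, bf, bg, bh, bi, bj, cd, ce, cf, ch, ci, de, df, dg, dh, ef, eg, eh, ej, fi, fj, gi, gj, hi, hj, ij
  2-simplices (20): acd, ace, adg, aeg, bdf, bdg, bfj, bgi, bhi, bhj, cdh, cef, cfi, chi, def, deh, egj, ehj, fij, gij

so the chain groups are C_0 ≅ Z^10, C_1 ≅ Z^30, C_2 ≅ Z^20.

Boundary ∂_1: C_1 → C_0 maps an edge to its endpoints' difference, ∂[p,q] = q − p. For instance
  ∂dg = g − d.
This gives a 10×30 integer matrix of rank 9; reducing to Smith normal form yields diagonal entries (1,1,1,1,1,1,1,1,1).

The boundary map ∂_2: C_2 → C_1 acts by ∂[p,q,r] = [q,r] − [p,r] + [p,q]. For instance
  ∂bhj = hj − bj + bh,
  ∂acd = cd − ad + ac.
This gives a 30×20 integer matrix of rank 20; reducing to Smith normal form yields diagonal entries (1,1,1,1,1,1,1,1,1,1,1,1,1,1,1,1,1,1,1,2).

Reading off H_k = ker ∂_k / im ∂_{k+1}:

  H_0: rank C_0 − rank ∂_1 = 10 − 9 = 1, and the invariant factors of ∂_1 are all 1, so H_0 ≅ Z.
  H_1: rank ker ∂_1 − rank ∂_2 = (30 − 9) − 20 = 1, and ∂_2 has invariant factor 2 > 1, so H_1 ≅ Z × Z/2.
  H_2: rank ker ∂_2 − rank ∂_3 = (20 − 20) − 0 = 0, and there is no ∂_3, so H_2 ≅ 0.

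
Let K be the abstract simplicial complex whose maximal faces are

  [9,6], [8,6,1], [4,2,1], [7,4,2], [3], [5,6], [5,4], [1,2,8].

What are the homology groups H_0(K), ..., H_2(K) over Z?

H_0 ≅ Z^2,  H_1 ≅ Z,  H_2 = 0.

We work with the vertex ordering 1 < 2 < 3 < 4 < 5 < 6 < 7 < 8 < 9. The simplices of K, each written with vertices in increasing order, are:

  0-simplices (9): [1], [2], [3], [4], [5], [6], [7], [8], [9]
  1-simplices (12): [1,2], [1,4], [1,6], [1,8], [2,4], [2,7], [2,8], [4,5], [4,7], [5,6], [6,8], [6,9]
  2-simplices (4): [1,2,4], [1,2,8], [1,6,8], [2,4,7]

so the chain groups are C_0 ≅ Z^9, C_1 ≅ Z^12, C_2 ≅ Z^4.

The boundary map ∂_1: C_1 → C_0 is given by ∂[p,q] = [q] − [p].
The resulting 9×12 matrix has rank 7, and its Smith normal form has invariant factors (1,1,1,1,1,1,1).

The boundary map ∂_2: C_2 → C_1 acts by ∂[p,q,r] = [q,r] − [p,r] + [p,q]. For instance
  ∂[1,6,8] = [6,8] − [1,8] + [1,6],
  ∂[1,2,4] = [2,4] − [1,4] + [1,2].
The resulting 12×4 matrix has rank 4, and its Smith normal form has invariant factors (1,1,1,1).

Reading off H_k = ker ∂_k / im ∂_{k+1}:

  H_0: rank C_0 − rank ∂_1 = 9 − 7 = 2, and the invariant factors of ∂_1 are all 1, so H_0 ≅ Z^2.
  H_1: rank ker ∂_1 − rank ∂_2 = (12 − 7) − 4 = 1, and the invariant factors of ∂_2 are all 1, so H_1 ≅ Z.
  H_2: rank ker ∂_2 − rank ∂_3 = (4 − 4) − 0 = 0, and there is no ∂_3, so H_2 ≅ 0.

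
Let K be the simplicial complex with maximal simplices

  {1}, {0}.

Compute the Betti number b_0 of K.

b_0 = 2.

Take the total order 0 < 1 on the vertex set. Then K (dimension 0) consists of the simplices:

  0-simplices (2): [0], [1]

Hence C_0 ≅ Z^2.

From H_k ≅ ker(∂_k) / im(∂_{k+1}) we obtain:

  H_0: rank C_0 − rank ∂_1 = 2 − 0 = 2, and there is no ∂_1, so H_0 = Z^2.

Hence the Betti numbers are b_0 = 2.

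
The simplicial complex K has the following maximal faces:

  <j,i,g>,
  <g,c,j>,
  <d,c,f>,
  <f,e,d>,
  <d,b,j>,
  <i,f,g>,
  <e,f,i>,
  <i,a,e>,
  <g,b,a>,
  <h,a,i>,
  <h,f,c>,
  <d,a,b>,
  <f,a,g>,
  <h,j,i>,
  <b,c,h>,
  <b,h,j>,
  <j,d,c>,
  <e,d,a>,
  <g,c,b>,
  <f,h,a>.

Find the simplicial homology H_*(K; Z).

H_0 ≅ Z,  H_1 ≅ Z ⊕ Z/2,  H_2 = 0.

K has 10 vertices, 30 edges, 20 triangles.
rank ∂_0 = 0, rank ∂_1 = 9 ⇒ b_0 = 10 − 0 − 9 = 1; all invariant factors of ∂_1 are 1 so no torsion. So H_0 ≅ Z.
rank ∂_1 = 9, rank ∂_2 = 20 ⇒ b_1 = 30 − 9 − 20 = 1; ∂_2 has invariant factor(s) [2] giving torsion. So H_1 ≅ Z ⊕ Z/2.
rank ∂_2 = 20, rank ∂_3 = 0 ⇒ b_2 = 20 − 20 − 0 = 0. So H_2 ≅ 0.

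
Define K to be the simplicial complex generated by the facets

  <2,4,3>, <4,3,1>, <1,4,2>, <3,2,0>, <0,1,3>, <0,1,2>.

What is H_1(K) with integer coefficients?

H_1 ≅ 0.

Fix the vertex order 0 < 1 < 2 < 3 < 4 and write every simplex with vertices in increasing order. Then dim K = 2 and the simplices of K are:

  0-simplices (5): [0], [1], [2], [3], [4]
  1-simplices (9): [0,1], [0,2], [0,3], [1,2], [1,3], [1,4], [2,3], [2,4], [3,4]
  2-simplices (6): [0,1,2], [0,1,3], [0,2,3], [1,2,4], [1,3,4], [2,3,4]

Hence C_0 ≅ Z^5, C_1 ≅ Z^9, C_2 ≅ Z^6.

Boundary ∂_1: C_1 → C_0 sends each edge [p,q] (with p < q) to q − p. For instance
  ∂[0,3] = [3] − [0].
The resulting 5×9 matrix has rank 4, and its Smith normal form has invariant factors (1,1,1,1).

Boundary ∂_2: C_2 → C_1 acts by ∂[p,q,r] = [q,r] − [p,r] + [p,q]. For instance
  ∂[0,1,3] = [1,3] − [0,3] + [0,1],
  ∂[0,2,3] = [2,3] − [0,3] + [0,2].
This gives a 9×6 integer matrix of rank 5; reducing to Smith normal form yields diagonal entries (1,1,1,1,1).

Now H_k = ker ∂_k / im ∂_{k+1}, so:

  H_1: rank ker ∂_1 − rank ∂_2 = (9 − 4) − 5 = 0, and the invariant factors of ∂_2 are all 1, so H_1 ≅ 0.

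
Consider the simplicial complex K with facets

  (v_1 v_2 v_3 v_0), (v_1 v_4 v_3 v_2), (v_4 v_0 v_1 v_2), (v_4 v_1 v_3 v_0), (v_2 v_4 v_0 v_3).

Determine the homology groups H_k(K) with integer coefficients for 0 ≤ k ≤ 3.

H_0 ≅ Z,  H_1 = 0,  H_2 = 0,  H_3 ≅ Z.

Take the total order v_0 < v_1 < v_2 < v_3 < v_4 on the vertex set. Then K (dimension 3) consists of the simplices:

  0-simplices (5): [v_0], [v_1], [v_2], [v_3], [v_4]
  1-simplices (10): [v_0,v_1], [v_0,v_2], [v_0,v_3], [v_0,v_4], [v_1,v_2], [v_1,v_3], [v_1,v_4], [v_2,v_3], [v_2,v_4], [v_3,v_4]
  2-simplices (10): [v_0,v_1,v_2], [v_0,v_1,v_3], [v_0,v_1,v_4], [v_0,v_2,v_3], [v_0,v_2,v_4], [v_0,v_3,v_4], [v_1,v_2,v_3], [v_1,v_2,v_4], [v_1,v_3,v_4], [v_2,v_3,v_4]
  3-simplices (5): [v_0,v_1,v_2,v_3], [v_0,v_1,v_2,v_4], [v_0,v_1,v_3,v_4], [v_0,v_2,v_3,v_4], [v_1,v_2,v_3,v_4]

giving chain groups C_0 ≅ Z^5, C_1 ≅ Z^10, C_2 ≅ Z^10, C_3 ≅ Z^5.

∂_1: C_1 → C_0 sends each edge [p,q] (with p < q) to q − p. For instance
  ∂[v_1,v_4] = [v_4] − [v_1].
This gives a 5×10 integer matrix of rank 4; reducing to Smith normal form yields diagonal entries (1,1,1,1).

The boundary map ∂_2: C_2 → C_1 acts by ∂[p,q,r] = [q,r] − [p,r] + [p,q]. For instance
  ∂[v_0,v_3,v_4] = [v_3,v_4] − [v_0,v_4] + [v_0,v_3],
  ∂[v_1,v_2,v_4] = [v_2,v_4] − [v_1,v_4] + [v_1,v_2].
The resulting 10×10 matrix has rank 6, and its Smith normal form has invariant factors (1,1,1,1,1,1).

The boundary map ∂_3: C_3 → C_2 sends each 3-simplex σ to the alternating sum Σ_i (−1)^i (σ with its i-th vertex removed). For instance
  ∂[v_0,v_2,v_3,v_4] = [v_2,v_3,v_4] − [v_0,v_3,v_4] + [v_0,v_2,v_4] − [v_0,v_2,v_3],
  ∂[v_0,v_1,v_2,v_3] = [v_1,v_2,v_3] − [v_0,v_2,v_3] + [v_0,v_1,v_3] − [v_0,v_1,v_2].
The 10×5 boundary matrix has rank 4 and Smith normal form diag(1,1,1,1).

Now H_k = ker ∂_k / im ∂_{k+1}, so:

  H_0: rank C_0 − rank ∂_1 = 5 − 4 = 1, and the invariant factors of ∂_1 are all 1, so H_0 ≅ Z.
  H_1: rank ker ∂_1 − rank ∂_2 = (10 − 4) − 6 = 0, and the invariant factors of ∂_2 are all 1, so H_1 ≅ 0.
  H_2: rank ker ∂_2 − rank ∂_3 = (10 − 6) − 4 = 0, and the invariant factors of ∂_3 are all 1, so H_2 ≅ 0.
  H_3: rank ker ∂_3 − rank ∂_4 = (5 − 4) − 0 = 1, and there is no ∂_4, so H_3 ≅ Z.

As a check, the Euler characteristic is 5 − 10 + 10 − 5 = 0, which agrees with 1 − 0 + 0 − 1 = 0.
(K is a triangulation of the 3-sphere S^3.)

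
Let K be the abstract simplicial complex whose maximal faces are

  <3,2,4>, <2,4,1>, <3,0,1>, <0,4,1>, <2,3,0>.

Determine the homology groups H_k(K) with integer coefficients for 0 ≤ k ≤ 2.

Order the vertices as 0 < 1 < 2 < 3 < 4. Listing each simplex with vertices in this order, K has dimension 2 with simplices:

  0-simplices (5): [0], [1], [2], [3], [4]
  1-simplices (10): [0,1], [0,2], [0,3], [0,4], [1,2], [1,3], [1,4], [2,3], [2,4], [3,4]
  2-simplices (5): [0,1,3], [0,1,4], [0,2,3], [1,2,4], [2,3,4]

Hence C_0 ≅ Z^5, C_1 ≅ Z^10, C_2 ≅ Z^5.

The boundary map ∂_1: C_1 → C_0 is given by ∂[p,q] = [q] − [p].
The 5×10 boundary matrix has rank 4 and Smith normal form diag(1,1,1,1).

∂_2: C_2 → C_1 sends each 2-simplex [p,q,r] to [q,r] − [p,r] + [p,q]. For instance
  ∂[0,2,3] = [2,3] − [0,3] + [0,2],
  ∂[0,1,4] = [1,4] − [0,4] + [0,1].
This gives a 10×5 integer matrix of rank 5; reducing to Smith normal form yields diagonal entries (1,1,1,1,1).

Now H_k = ker ∂_k / im ∂_{k+1}, so:

  H_0: rank C_0 − rank ∂_1 = 5 − 4 = 1, and the invariant factors of ∂_1 are all 1, so H_0 = Z.
  H_1: rank ker ∂_1 − rank ∂_2 = (10 − 4) − 5 = 1, and the invariant factors of ∂_2 are all 1, so H_1 = Z.
  H_2: rank ker ∂_2 − rank ∂_3 = (5 − 5) − 0 = 0, and there is no ∂_3, so H_2 = 0.

As a check, the Euler characteristic is 5 − 10 + 5 = 0, which agrees with 1 − 1 + 0 = 0.

H_0 ≅ Z,  H_1 ≅ Z,  H_2 = 0.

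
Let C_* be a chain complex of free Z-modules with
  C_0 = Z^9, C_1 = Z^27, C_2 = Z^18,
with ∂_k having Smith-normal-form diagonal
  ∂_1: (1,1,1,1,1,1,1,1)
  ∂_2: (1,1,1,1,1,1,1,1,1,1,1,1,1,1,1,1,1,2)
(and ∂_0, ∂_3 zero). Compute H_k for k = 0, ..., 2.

H_0: b_0 = 9 − 0 − 8 = 1; torsion from ∂_1 factors > 1: none. So H_0 = Z.
H_1: b_1 = 27 − 8 − 18 = 1; torsion from ∂_2 factors > 1: [2]. So H_1 = Z ⊕ Z/2Z.
H_2: b_2 = 18 − 18 − 0 = 0; torsion from ∂_3 factors > 1: none. So H_2 = 0.

H_0 = Z,  H_1 = Z ⊕ Z/2Z,  H_2 = 0.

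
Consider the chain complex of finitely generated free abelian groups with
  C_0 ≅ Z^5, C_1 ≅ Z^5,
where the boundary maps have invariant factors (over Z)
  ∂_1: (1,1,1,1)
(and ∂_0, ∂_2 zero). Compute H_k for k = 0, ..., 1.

H_0: b_0 = 5 − 0 − 4 = 1; torsion from ∂_1 factors > 1: none. So H_0 = Z.
H_1: b_1 = 5 − 4 − 0 = 1; torsion from ∂_2 factors > 1: none. So H_1 = Z.

H_0 = Z,  H_1 = Z.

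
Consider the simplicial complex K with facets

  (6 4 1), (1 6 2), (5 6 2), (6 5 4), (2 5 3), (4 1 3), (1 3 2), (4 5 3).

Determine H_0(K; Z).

H_0 = Z.

K has 6 vertices, 12 edges, 8 triangles.
rank ∂_0 = 0, rank ∂_1 = 5 ⇒ b_0 = 6 − 0 − 5 = 1; all invariant factors of ∂_1 are 1 so no torsion. So H_0 = Z.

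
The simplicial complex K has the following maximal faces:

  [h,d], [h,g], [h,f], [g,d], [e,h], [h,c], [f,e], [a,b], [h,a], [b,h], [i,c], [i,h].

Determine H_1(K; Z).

H_1 = Z^4.

Take the total order a < b < c < d < e < f < g < h < i on the vertex set. Then K (dimension 1) consists of the simplices:

  0-simplices (9): a, b, c, d, e, f, g, h, i
  1-simplices (12): ab, ah, bh, ch, ci, dg, dh, ef, eh, fh, gh, hi

giving chain groups C_0 ≅ Z^9, C_1 ≅ Z^12.

The boundary map ∂_1: C_1 → C_0 maps an edge to its endpoints' difference, ∂[p,q] = q − p.
The resulting 9×12 matrix has rank 8, and its Smith normal form has invariant factors (1,1,1,1,1,1,1,1).

Reading off H_k = ker ∂_k / im ∂_{k+1}:

  H_1: rank ker ∂_1 − rank ∂_2 = (12 − 8) − 0 = 4, and there is no ∂_2, so H_1 ≅ Z^4.

(K is a triangulation of a wedge of 4 circles.)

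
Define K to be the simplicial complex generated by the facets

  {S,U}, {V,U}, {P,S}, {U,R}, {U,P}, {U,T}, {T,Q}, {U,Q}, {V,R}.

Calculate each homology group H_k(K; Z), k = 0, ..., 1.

Order the vertices as P < Q < R < S < T < U < V. Listing each simplex with vertices in this order, K has dimension 1 with simplices:

  0-simplices (7): P, Q, R, S, T, U, V
  1-simplices (9): PS, PU, QT, QU, RU, RV, SU, TU, UV

giving chain groups C_0 ≅ Z^7, C_1 ≅ Z^9.

Boundary ∂_1: C_1 → C_0 maps an edge to its endpoints' difference, ∂[p,q] = q − p.
As a 7×9 matrix over Z this has rank 6, with invariant factors (1,1,1,1,1,1).

Computing H_k = (kernel of ∂_k) / (image of ∂_{k+1}):

  H_0: rank C_0 − rank ∂_1 = 7 − 6 = 1, and the invariant factors of ∂_1 are all 1, so H_0 ≅ Z.
  H_1: rank ker ∂_1 − rank ∂_2 = (9 − 6) − 0 = 3, and there is no ∂_2, so H_1 ≅ Z^3.

As a check, the Euler characteristic is 7 − 9 = -2, which agrees with 1 − 3 = -2.

H_0 = Z,  H_1 = Z^3.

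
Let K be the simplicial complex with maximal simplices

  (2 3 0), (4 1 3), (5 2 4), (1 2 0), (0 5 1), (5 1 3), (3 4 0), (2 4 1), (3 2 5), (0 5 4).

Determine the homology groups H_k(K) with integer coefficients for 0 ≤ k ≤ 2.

We work with the vertex ordering 0 < 1 < 2 < 3 < 4 < 5. The simplices of K, each written with vertices in increasing order, are:

  0-simplices (6): [0], [1], [2], [3], [4], [5]
  1-simplices (15): [0,1], [0,2], [0,3], [0,4], [0,5], [1,2], [1,3], [1,4], [1,5], [2,3], [2,4], [2,5], [3,4], [3,5], [4,5]
  2-simplices (10): [0,1,2], [0,1,5], [0,2,3], [0,3,4], [0,4,5], [1,2,4], [1,3,4], [1,3,5], [2,3,5], [2,4,5]

so the chain groups are C_0 ≅ Z^6, C_1 ≅ Z^15, C_2 ≅ Z^10.

∂_1: C_1 → C_0 maps an edge to its endpoints' difference, ∂[p,q] = q − p.
This gives a 6×15 integer matrix of rank 5; reducing to Smith normal form yields diagonal entries (1,1,1,1,1).

∂_2: C_2 → C_1 sends each 2-simplex [p,q,r] to [q,r] − [p,r] + [p,q]. For instance
  ∂[0,2,3] = [2,3] − [0,3] + [0,2],
  ∂[0,1,5] = [1,5] − [0,5] + [0,1].
As a 15×10 matrix over Z this has rank 10, with invariant factors (1,1,1,1,1,1,1,1,1,2).

Computing H_k = (kernel of ∂_k) / (image of ∂_{k+1}):

  H_0: rank C_0 − rank ∂_1 = 6 − 5 = 1, and the invariant factors of ∂_1 are all 1, so H_0 ≅ Z.
  H_1: rank ker ∂_1 − rank ∂_2 = (15 − 5) − 10 = 0, and ∂_2 has invariant factor 2 > 1, so H_1 ≅ Z/2.
  H_2: rank ker ∂_2 − rank ∂_3 = (10 − 10) − 0 = 0, and there is no ∂_3, so H_2 ≅ 0.

H_0 ≅ Z,  H_1 ≅ Z/2,  H_2 = 0.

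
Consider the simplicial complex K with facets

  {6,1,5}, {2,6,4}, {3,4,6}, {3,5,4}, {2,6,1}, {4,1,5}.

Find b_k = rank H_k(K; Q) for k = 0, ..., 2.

Order the vertices as 1 < 2 < 3 < 4 < 5 < 6. Listing each simplex with vertices in this order, K has dimension 2 with simplices:

  0-simplices (6): [1], [2], [3], [4], [5], [6]
  1-simplices (12): [1,2], [1,4], [1,5], [1,6], [2,4], [2,6], [3,4], [3,5], [3,6], [4,5], [4,6], [5,6]
  2-simplices (6): [1,2,6], [1,4,5], [1,5,6], [2,4,6], [3,4,5], [3,4,6]

Hence C_0 ≅ Z^6, C_1 ≅ Z^12, C_2 ≅ Z^6.

Boundary ∂_1: C_1 → C_0 is given by ∂[p,q] = [q] − [p]. For instance
  ∂[3,5] = [5] − [3].
This gives a 6×12 integer matrix of rank 5; reducing to Smith normal form yields diagonal entries (1,1,1,1,1).

Boundary ∂_2: C_2 → C_1 maps a triangle to the signed sum of its edges. For instance
  ∂[3,4,6] = [4,6] − [3,6] + [3,4],
  ∂[1,2,6] = [2,6] − [1,6] + [1,2].
As a 12×6 matrix over Z this has rank 6, with invariant factors (1,1,1,1,1,1).

Reading off H_k = ker ∂_k / im ∂_{k+1}:

  H_0: rank C_0 − rank ∂_1 = 6 − 5 = 1, and the invariant factors of ∂_1 are all 1, so H_0 ≅ Z.
  H_1: rank ker ∂_1 − rank ∂_2 = (12 − 5) − 6 = 1, and the invariant factors of ∂_2 are all 1, so H_1 ≅ Z.
  H_2: rank ker ∂_2 − rank ∂_3 = (6 − 6) − 0 = 0, and there is no ∂_3, so H_2 ≅ 0.

As a check, the Euler characteristic is 6 − 12 + 6 = 0, which agrees with 1 − 1 + 0 = 0.

Hence the Betti numbers are b_0 = 1, b_1 = 1, b_2 = 0.

b_0 = 1, b_1 = 1, b_2 = 0.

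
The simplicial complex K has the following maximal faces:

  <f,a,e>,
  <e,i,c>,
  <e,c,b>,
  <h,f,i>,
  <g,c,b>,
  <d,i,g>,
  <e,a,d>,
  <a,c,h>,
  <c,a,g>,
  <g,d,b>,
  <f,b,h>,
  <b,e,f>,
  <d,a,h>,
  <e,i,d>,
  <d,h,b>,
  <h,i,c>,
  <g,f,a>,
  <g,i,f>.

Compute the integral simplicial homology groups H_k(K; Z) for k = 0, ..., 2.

H_0 = Z,  H_1 = Z^2,  H_2 = Z.

Fix the vertex order a < b < c < d < e < f < g < h < i and write every simplex with vertices in increasing order. Then dim K = 2 and the simplices of K are:

  0-simplices (9): a, b, c, d, e, f, g, h, i
  1-simplices (27): ac, ad, ae, af, ag, ah, bc, bd, be, bf, bg, bh, ce, cg, ch, ci, de, dg, dh, di, ef, ei, fg, fh, fi, gi, hi
  2-simplices (18): acg, ach, ade, adh, aef, afg, bce, bcg, bdg, bdh, bef, bfh, cei, chi, dei, dgi, fgi, fhi

giving chain groups C_0 ≅ Z^9, C_1 ≅ Z^27, C_2 ≅ Z^18.

Boundary ∂_1: C_1 → C_0 maps an edge to its endpoints' difference, ∂[p,q] = q − p. For instance
  ∂ae = e − a.
The 9×27 boundary matrix has rank 8 and Smith normal form diag(1,1,1,1,1,1,1,1).

The boundary map ∂_2: C_2 → C_1 acts by ∂[p,q,r] = [q,r] − [p,r] + [p,q]. For instance
  ∂chi = hi − ci + ch,
  ∂bce = ce − be + bc.
This gives a 27×18 integer matrix of rank 17; reducing to Smith normal form yields diagonal entries (1,1,1,1,1,1,1,1,1,1,1,1,1,1,1,1,1).

From H_k ≅ ker(∂_k) / im(∂_{k+1}) we obtain:

  H_0: rank C_0 − rank ∂_1 = 9 − 8 = 1, and the invariant factors of ∂_1 are all 1, so H_0 = Z.
  H_1: rank ker ∂_1 − rank ∂_2 = (27 − 8) − 17 = 2, and the invariant factors of ∂_2 are all 1, so H_1 = Z^2.
  H_2: rank ker ∂_2 − rank ∂_3 = (18 − 17) − 0 = 1, and there is no ∂_3, so H_2 = Z.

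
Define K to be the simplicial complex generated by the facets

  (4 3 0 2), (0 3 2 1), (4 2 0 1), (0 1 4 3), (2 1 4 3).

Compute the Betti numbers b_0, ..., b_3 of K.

We work with the vertex ordering 0 < 1 < 2 < 3 < 4. The simplices of K, each written with vertices in increasing order, are:

  0-simplices (5): [0], [1], [2], [3], [4]
  1-simplices (10): [0,1], [0,2], [0,3], [0,4], [1,2], [1,3], [1,4], [2,3], [2,4], [3,4]
  2-simplices (10): [0,1,2], [0,1,3], [0,1,4], [0,2,3], [0,2,4], [0,3,4], [1,2,3], [1,2,4], [1,3,4], [2,3,4]
  3-simplices (5): [0,1,2,3], [0,1,2,4], [0,1,3,4], [0,2,3,4], [1,2,3,4]

Hence C_0 ≅ Z^5, C_1 ≅ Z^10, C_2 ≅ Z^10, C_3 ≅ Z^5.

The boundary map ∂_1: C_1 → C_0 is given by ∂[p,q] = [q] − [p]. For instance
  ∂[0,1] = [1] − [0].
The 5×10 boundary matrix has rank 4 and Smith normal form diag(1,1,1,1).

∂_2: C_2 → C_1 maps a triangle to the signed sum of its edges. For instance
  ∂[0,1,2] = [1,2] − [0,2] + [0,1],
  ∂[1,2,4] = [2,4] − [1,4] + [1,2].
The 10×10 boundary matrix has rank 6 and Smith normal form diag(1,1,1,1,1,1).

The boundary map ∂_3: C_3 → C_2 sends each 3-simplex σ to the alternating sum Σ_i (−1)^i (σ with its i-th vertex removed). For instance
  ∂[0,1,3,4] = [1,3,4] − [0,3,4] + [0,1,4] − [0,1,3],
  ∂[0,1,2,4] = [1,2,4] − [0,2,4] + [0,1,4] − [0,1,2].
The 10×5 boundary matrix has rank 4 and Smith normal form diag(1,1,1,1).

Computing H_k = (kernel of ∂_k) / (image of ∂_{k+1}):

  H_0: rank C_0 − rank ∂_1 = 5 − 4 = 1, and the invariant factors of ∂_1 are all 1, so H_0 ≅ Z.
  H_1: rank ker ∂_1 − rank ∂_2 = (10 − 4) − 6 = 0, and the invariant factors of ∂_2 are all 1, so H_1 ≅ 0.
  H_2: rank ker ∂_2 − rank ∂_3 = (10 − 6) − 4 = 0, and the invariant factors of ∂_3 are all 1, so H_2 ≅ 0.
  H_3: rank ker ∂_3 − rank ∂_4 = (5 − 4) − 0 = 1, and there is no ∂_4, so H_3 ≅ Z.

Hence the Betti numbers are b_0 = 1, b_1 = 0, b_2 = 0, b_3 = 1.

b_0 = 1, b_1 = 0, b_2 = 0, b_3 = 1.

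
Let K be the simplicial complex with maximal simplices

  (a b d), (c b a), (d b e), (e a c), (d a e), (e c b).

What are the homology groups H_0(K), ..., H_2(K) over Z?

H_0 ≅ Z,  H_1 = 0,  H_2 ≅ Z.

Fix the vertex order a < b < c < d < e and write every simplex with vertices in increasing order. Then dim K = 2 and the simplices of K are:

  0-simplices (5): a, b, c, d, e
  1-simplices (9): ab, ac, ad, ae, bc, bd, be, ce, de
  2-simplices (6): abc, abd, ace, ade, bce, bde

giving chain groups C_0 ≅ Z^5, C_1 ≅ Z^9, C_2 ≅ Z^6.

Boundary ∂_1: C_1 → C_0 maps an edge to its endpoints' difference, ∂[p,q] = q − p. For instance
  ∂ce = e − c.
This gives a 5×9 integer matrix of rank 4; reducing to Smith normal form yields diagonal entries (1,1,1,1).

Boundary ∂_2: C_2 → C_1 maps a triangle to the signed sum of its edges. For instance
  ∂abd = bd − ad + ab,
  ∂bde = de − be + bd.
This gives a 9×6 integer matrix of rank 5; reducing to Smith normal form yields diagonal entries (1,1,1,1,1).

Now H_k = ker ∂_k / im ∂_{k+1}, so:

  H_0: rank C_0 − rank ∂_1 = 5 − 4 = 1, and the invariant factors of ∂_1 are all 1, so H_0 = Z.
  H_1: rank ker ∂_1 − rank ∂_2 = (9 − 4) − 5 = 0, and the invariant factors of ∂_2 are all 1, so H_1 = 0.
  H_2: rank ker ∂_2 − rank ∂_3 = (6 − 5) − 0 = 1, and there is no ∂_3, so H_2 = Z.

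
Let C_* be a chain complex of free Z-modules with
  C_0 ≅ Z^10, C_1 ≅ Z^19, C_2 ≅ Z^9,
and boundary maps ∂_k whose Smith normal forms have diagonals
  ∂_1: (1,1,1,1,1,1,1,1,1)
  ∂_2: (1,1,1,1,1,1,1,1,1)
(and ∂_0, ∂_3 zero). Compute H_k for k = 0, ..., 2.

H_0 = Z,  H_1 = Z,  H_2 = 0.

H_0: b_0 = 10 − 0 − 9 = 1; torsion from ∂_1 factors > 1: none. So H_0 = Z.
H_1: b_1 = 19 − 9 − 9 = 1; torsion from ∂_2 factors > 1: none. So H_1 = Z.
H_2: b_2 = 9 − 9 − 0 = 0; torsion from ∂_3 factors > 1: none. So H_2 = 0.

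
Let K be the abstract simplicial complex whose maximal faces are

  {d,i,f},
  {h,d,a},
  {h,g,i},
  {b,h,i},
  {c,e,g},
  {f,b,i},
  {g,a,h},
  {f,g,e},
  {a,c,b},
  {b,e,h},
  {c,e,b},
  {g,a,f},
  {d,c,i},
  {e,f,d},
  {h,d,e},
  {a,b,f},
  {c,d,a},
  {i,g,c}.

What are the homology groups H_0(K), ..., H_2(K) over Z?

H_0 = Z,  H_1 = Z^2,  H_2 = Z.

K has 9 vertices, 27 edges, 18 triangles.
rank ∂_0 = 0, rank ∂_1 = 8 ⇒ b_0 = 9 − 0 − 8 = 1; all invariant factors of ∂_1 are 1 so no torsion. So H_0 = Z.
rank ∂_1 = 8, rank ∂_2 = 17 ⇒ b_1 = 27 − 8 − 17 = 2; all invariant factors of ∂_2 are 1 so no torsion. So H_1 = Z^2.
rank ∂_2 = 17, rank ∂_3 = 0 ⇒ b_2 = 18 − 17 − 0 = 1. So H_2 = Z.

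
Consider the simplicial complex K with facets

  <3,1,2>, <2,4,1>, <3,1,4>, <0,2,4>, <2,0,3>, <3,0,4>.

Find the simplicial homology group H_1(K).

We work with the vertex ordering 0 < 1 < 2 < 3 < 4. The simplices of K, each written with vertices in increasing order, are:

  0-simplices (5): [0], [1], [2], [3], [4]
  1-simplices (9): [0,2], [0,3], [0,4], [1,2], [1,3], [1,4], [2,3], [2,4], [3,4]
  2-simplices (6): [0,2,3], [0,2,4], [0,3,4], [1,2,3], [1,2,4], [1,3,4]

so the chain groups are C_0 ≅ Z^5, C_1 ≅ Z^9, C_2 ≅ Z^6.

∂_1: C_1 → C_0 sends each edge [p,q] (with p < q) to q − p.
As a 5×9 matrix over Z this has rank 4, with invariant factors (1,1,1,1).

∂_2: C_2 → C_1 sends each 2-simplex [p,q,r] to [q,r] − [p,r] + [p,q]. For instance
  ∂[0,2,4] = [2,4] − [0,4] + [0,2],
  ∂[1,2,4] = [2,4] − [1,4] + [1,2].
The 9×6 boundary matrix has rank 5 and Smith normal form diag(1,1,1,1,1).

Reading off H_k = ker ∂_k / im ∂_{k+1}:

  H_1: rank ker ∂_1 − rank ∂_2 = (9 − 4) − 5 = 0, and the invariant factors of ∂_2 are all 1, so H_1 = 0.

H_1 ≅ 0.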